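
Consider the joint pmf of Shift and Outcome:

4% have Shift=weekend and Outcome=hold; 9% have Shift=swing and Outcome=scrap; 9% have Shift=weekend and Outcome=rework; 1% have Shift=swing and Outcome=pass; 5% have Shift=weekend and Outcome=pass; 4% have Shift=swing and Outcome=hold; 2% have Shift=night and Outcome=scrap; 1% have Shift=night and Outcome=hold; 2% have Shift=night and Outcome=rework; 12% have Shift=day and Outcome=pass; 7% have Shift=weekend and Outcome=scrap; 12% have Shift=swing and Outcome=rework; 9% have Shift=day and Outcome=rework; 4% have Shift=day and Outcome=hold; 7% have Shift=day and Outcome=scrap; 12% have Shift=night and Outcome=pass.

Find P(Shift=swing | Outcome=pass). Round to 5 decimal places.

0.03333

P(Outcome=pass) = 0.12 + 0.01 + 0.12 + 0.05 = 0.30.
P(Shift=swing | Outcome=pass) = 0.01/0.30 = 0.03333.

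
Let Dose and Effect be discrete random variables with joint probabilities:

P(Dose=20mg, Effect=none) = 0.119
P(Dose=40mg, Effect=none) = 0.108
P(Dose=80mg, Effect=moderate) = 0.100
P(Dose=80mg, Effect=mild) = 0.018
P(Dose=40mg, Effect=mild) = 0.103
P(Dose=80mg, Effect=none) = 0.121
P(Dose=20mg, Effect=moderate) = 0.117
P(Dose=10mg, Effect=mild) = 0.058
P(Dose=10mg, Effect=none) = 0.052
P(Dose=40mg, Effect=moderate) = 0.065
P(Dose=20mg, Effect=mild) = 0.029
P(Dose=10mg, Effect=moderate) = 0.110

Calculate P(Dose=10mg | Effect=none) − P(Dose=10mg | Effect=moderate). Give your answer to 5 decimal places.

P(Effect=none) = 0.052 + 0.119 + 0.108 + 0.121 = 0.400; P(Dose=10mg | Effect=none) = 0.052/0.400 = 0.130000.
P(Effect=moderate) = 0.110 + 0.117 + 0.065 + 0.100 = 0.392; P(Dose=10mg | Effect=moderate) = 0.110/0.392 = 0.280612.
Difference = -0.15061.

-0.15061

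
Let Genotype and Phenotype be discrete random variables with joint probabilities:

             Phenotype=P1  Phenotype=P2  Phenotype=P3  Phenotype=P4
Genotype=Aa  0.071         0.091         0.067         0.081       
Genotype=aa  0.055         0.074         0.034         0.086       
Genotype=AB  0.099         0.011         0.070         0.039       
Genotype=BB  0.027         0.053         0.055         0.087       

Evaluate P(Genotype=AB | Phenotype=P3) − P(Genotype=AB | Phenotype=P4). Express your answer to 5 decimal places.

P(Phenotype=P3) = 0.067 + 0.034 + 0.070 + 0.055 = 0.226; P(Genotype=AB | Phenotype=P3) = 0.070/0.226 = 0.309735.
P(Phenotype=P4) = 0.081 + 0.086 + 0.039 + 0.087 = 0.293; P(Genotype=AB | Phenotype=P4) = 0.039/0.293 = 0.133106.
Difference = 0.17663.

0.17663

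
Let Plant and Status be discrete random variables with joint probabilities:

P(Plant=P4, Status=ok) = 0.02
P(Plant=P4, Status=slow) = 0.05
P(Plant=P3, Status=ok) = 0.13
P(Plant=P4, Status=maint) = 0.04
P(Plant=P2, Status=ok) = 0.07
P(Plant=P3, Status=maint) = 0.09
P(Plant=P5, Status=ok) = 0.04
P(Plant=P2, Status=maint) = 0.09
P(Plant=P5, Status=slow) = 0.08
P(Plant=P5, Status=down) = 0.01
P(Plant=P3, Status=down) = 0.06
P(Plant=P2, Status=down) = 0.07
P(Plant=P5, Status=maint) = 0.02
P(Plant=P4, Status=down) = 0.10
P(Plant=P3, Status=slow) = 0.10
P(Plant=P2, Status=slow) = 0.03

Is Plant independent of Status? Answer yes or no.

P(Plant=P4) = 0.21 and P(Status=down) = 0.24, so their product is 0.0504, but P(Plant=P4, Status=down) = 0.10. Since these differ, Plant and Status are not independent.

no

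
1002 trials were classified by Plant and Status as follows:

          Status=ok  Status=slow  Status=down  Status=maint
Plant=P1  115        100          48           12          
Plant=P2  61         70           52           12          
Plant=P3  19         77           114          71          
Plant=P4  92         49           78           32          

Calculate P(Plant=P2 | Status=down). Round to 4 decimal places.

0.1781

Total with Status=down: 48 + 52 + 114 + 78 = 292.
P(Plant=P2 | Status=down) = 52/292 = 0.1781.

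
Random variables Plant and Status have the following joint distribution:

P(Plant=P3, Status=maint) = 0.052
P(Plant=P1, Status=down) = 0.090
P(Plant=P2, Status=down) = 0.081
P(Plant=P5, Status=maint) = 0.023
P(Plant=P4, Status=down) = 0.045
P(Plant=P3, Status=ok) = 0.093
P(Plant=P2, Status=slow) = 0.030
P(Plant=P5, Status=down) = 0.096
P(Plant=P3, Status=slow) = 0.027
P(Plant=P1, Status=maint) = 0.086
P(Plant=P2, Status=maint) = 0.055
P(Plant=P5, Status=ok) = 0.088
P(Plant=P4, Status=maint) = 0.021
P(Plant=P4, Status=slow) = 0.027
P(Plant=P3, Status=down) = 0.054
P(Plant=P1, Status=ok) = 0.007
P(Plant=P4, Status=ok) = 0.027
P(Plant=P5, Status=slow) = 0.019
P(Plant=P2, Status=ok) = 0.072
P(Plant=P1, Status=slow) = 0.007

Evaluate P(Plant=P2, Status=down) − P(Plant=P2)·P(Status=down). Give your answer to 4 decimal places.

P(Plant=P2) = 0.072 + 0.030 + 0.081 + 0.055 = 0.238.
P(Status=down) = 0.090 + 0.081 + 0.054 + 0.045 + 0.096 = 0.366.
P(Plant=P2, Status=down) − P(Plant=P2)P(Status=down) = 0.081 − 0.238×0.366 = -0.0061.

-0.0061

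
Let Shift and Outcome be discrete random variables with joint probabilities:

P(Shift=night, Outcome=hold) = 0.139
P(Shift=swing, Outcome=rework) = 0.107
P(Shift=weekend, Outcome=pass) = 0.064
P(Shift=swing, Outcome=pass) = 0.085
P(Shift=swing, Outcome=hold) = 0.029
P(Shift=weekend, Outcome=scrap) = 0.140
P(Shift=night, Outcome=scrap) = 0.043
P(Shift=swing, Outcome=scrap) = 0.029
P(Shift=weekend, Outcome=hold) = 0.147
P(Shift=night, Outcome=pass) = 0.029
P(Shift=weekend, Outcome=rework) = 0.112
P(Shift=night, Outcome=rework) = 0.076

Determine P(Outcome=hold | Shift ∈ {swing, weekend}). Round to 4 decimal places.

0.2468

P(Shift=swing) = 0.085 + 0.107 + 0.029 + 0.029 = 0.250.
P(Shift=weekend) = 0.064 + 0.112 + 0.140 + 0.147 = 0.463.
P(Shift ∈ {swing, weekend}) = 0.250 + 0.463 = 0.713; P(Outcome=hold, Shift ∈ {swing, weekend}) = 0.029 + 0.147 = 0.176.
P(Outcome=hold | Shift ∈ {swing, weekend}) = 0.176/0.713 = 0.2468.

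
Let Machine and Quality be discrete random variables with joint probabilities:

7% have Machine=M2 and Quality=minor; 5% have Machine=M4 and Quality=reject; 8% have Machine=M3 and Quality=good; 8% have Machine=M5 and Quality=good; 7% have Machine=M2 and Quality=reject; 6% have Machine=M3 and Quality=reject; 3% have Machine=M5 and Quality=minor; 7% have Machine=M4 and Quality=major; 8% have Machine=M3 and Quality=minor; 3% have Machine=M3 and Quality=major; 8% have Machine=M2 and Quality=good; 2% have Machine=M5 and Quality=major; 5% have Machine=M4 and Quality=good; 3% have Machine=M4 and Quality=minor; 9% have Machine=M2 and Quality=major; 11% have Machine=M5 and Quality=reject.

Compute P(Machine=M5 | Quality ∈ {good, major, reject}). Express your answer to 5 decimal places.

0.26582

P(Quality=good) = 0.08 + 0.08 + 0.05 + 0.08 = 0.29.
P(Quality=major) = 0.09 + 0.03 + 0.07 + 0.02 = 0.21.
P(Quality=reject) = 0.07 + 0.06 + 0.05 + 0.11 = 0.29.
P(Quality ∈ {good, major, reject}) = 0.29 + 0.21 + 0.29 = 0.79; P(Machine=M5, Quality ∈ {good, major, reject}) = 0.08 + 0.02 + 0.11 = 0.21.
P(Machine=M5 | Quality ∈ {good, major, reject}) = 0.21/0.79 = 0.26582.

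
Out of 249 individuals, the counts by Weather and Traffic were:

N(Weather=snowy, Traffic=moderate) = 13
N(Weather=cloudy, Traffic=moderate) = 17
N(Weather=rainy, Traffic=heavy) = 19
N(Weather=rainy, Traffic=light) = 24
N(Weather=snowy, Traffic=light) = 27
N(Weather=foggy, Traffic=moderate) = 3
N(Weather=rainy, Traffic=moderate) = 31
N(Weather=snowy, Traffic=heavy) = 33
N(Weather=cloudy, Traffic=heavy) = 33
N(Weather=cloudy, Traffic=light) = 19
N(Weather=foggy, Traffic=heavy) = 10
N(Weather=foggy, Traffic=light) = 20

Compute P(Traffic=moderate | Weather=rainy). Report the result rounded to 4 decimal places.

Total with Weather=rainy: 24 + 31 + 19 = 74.
P(Traffic=moderate | Weather=rainy) = 31/74 = 0.4189.

0.4189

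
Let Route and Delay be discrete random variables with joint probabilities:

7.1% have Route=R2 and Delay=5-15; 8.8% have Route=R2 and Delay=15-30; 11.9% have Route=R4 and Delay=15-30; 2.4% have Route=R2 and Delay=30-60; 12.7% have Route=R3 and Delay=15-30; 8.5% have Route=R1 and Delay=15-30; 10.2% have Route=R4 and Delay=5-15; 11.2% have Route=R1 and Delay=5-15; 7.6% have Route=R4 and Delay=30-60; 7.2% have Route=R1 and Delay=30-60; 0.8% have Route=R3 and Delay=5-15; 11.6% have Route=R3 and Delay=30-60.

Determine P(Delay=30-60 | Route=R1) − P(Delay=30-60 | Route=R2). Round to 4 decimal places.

P(Route=R1) = 0.112 + 0.085 + 0.072 = 0.269; P(Delay=30-60 | Route=R1) = 0.072/0.269 = 0.26766.
P(Route=R2) = 0.071 + 0.088 + 0.024 = 0.183; P(Delay=30-60 | Route=R2) = 0.024/0.183 = 0.13115.
Difference = 0.1365.

0.1365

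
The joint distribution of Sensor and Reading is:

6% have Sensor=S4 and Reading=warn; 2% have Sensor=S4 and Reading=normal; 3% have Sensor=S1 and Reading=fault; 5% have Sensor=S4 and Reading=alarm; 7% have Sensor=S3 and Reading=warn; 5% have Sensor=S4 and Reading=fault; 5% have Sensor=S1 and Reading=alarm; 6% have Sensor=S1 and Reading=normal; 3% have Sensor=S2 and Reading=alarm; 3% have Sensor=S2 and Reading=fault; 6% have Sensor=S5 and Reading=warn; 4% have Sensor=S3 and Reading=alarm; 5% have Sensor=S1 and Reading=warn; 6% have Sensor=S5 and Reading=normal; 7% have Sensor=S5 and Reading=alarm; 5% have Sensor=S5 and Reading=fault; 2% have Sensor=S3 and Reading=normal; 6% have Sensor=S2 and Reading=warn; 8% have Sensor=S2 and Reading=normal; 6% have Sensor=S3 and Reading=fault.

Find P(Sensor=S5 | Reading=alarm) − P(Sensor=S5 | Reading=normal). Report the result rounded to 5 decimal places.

0.04167

P(Reading=alarm) = 0.05 + 0.03 + 0.04 + 0.05 + 0.07 = 0.24; P(Sensor=S5 | Reading=alarm) = 0.07/0.24 = 0.291667.
P(Reading=normal) = 0.06 + 0.08 + 0.02 + 0.02 + 0.06 = 0.24; P(Sensor=S5 | Reading=normal) = 0.06/0.24 = 0.250000.
Difference = 0.04167.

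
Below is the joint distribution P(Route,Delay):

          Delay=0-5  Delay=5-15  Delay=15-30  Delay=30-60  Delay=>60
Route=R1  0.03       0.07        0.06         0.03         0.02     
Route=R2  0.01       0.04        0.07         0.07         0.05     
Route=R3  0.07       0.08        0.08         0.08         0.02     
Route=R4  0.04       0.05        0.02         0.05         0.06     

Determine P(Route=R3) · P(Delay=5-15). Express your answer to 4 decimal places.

0.0792

P(Route=R3) = 0.07 + 0.08 + 0.08 + 0.08 + 0.02 = 0.33.
P(Delay=5-15) = 0.07 + 0.04 + 0.08 + 0.05 = 0.24.
Product: 0.33 × 0.24 = 0.0792.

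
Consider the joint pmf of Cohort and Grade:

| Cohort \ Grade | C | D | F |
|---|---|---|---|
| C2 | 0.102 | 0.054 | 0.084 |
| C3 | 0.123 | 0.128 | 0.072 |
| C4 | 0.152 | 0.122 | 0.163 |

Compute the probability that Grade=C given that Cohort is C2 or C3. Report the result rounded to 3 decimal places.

0.400

P(Cohort=C2) = 0.102 + 0.054 + 0.084 = 0.240.
P(Cohort=C3) = 0.123 + 0.128 + 0.072 = 0.323.
P(Cohort ∈ {C2, C3}) = 0.240 + 0.323 = 0.563; P(Grade=C, Cohort ∈ {C2, C3}) = 0.102 + 0.123 = 0.225.
P(Grade=C | Cohort ∈ {C2, C3}) = 0.225/0.563 = 0.400.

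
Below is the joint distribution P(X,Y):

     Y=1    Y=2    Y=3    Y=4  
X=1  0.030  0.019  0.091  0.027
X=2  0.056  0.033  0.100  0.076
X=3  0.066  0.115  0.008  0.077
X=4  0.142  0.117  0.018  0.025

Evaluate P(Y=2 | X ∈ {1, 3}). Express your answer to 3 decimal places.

0.309

P(X=1) = 0.030 + 0.019 + 0.091 + 0.027 = 0.167.
P(X=3) = 0.066 + 0.115 + 0.008 + 0.077 = 0.266.
P(X ∈ {1, 3}) = 0.167 + 0.266 = 0.433; P(Y=2, X ∈ {1, 3}) = 0.019 + 0.115 = 0.134.
P(Y=2 | X ∈ {1, 3}) = 0.134/0.433 = 0.309.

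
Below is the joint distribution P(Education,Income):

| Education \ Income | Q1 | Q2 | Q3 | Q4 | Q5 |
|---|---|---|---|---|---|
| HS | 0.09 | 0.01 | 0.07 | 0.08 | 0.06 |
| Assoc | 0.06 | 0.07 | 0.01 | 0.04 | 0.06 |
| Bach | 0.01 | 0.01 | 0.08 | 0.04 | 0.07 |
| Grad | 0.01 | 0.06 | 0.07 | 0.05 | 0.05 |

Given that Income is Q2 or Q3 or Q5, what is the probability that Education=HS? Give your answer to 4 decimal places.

0.2258

P(Income=Q2) = 0.01 + 0.07 + 0.01 + 0.06 = 0.15.
P(Income=Q3) = 0.07 + 0.01 + 0.08 + 0.07 = 0.23.
P(Income=Q5) = 0.06 + 0.06 + 0.07 + 0.05 = 0.24.
P(Income ∈ {Q2, Q3, Q5}) = 0.15 + 0.23 + 0.24 = 0.62; P(Education=HS, Income ∈ {Q2, Q3, Q5}) = 0.01 + 0.07 + 0.06 = 0.14.
P(Education=HS | Income ∈ {Q2, Q3, Q5}) = 0.14/0.62 = 0.2258.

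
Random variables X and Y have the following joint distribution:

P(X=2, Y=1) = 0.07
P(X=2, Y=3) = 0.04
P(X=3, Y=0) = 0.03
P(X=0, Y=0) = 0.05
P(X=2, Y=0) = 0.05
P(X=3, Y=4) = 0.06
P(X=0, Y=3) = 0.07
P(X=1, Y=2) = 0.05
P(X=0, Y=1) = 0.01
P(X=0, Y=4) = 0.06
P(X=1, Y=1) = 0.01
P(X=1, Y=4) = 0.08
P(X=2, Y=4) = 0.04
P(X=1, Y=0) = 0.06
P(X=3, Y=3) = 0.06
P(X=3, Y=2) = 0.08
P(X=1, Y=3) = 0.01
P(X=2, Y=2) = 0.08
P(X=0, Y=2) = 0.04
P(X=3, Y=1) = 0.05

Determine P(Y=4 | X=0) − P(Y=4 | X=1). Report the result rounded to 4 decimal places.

-0.1201

P(X=0) = 0.05 + 0.01 + 0.04 + 0.07 + 0.06 = 0.23; P(Y=4 | X=0) = 0.06/0.23 = 0.26087.
P(X=1) = 0.06 + 0.01 + 0.05 + 0.01 + 0.08 = 0.21; P(Y=4 | X=1) = 0.08/0.21 = 0.38095.
Difference = -0.1201.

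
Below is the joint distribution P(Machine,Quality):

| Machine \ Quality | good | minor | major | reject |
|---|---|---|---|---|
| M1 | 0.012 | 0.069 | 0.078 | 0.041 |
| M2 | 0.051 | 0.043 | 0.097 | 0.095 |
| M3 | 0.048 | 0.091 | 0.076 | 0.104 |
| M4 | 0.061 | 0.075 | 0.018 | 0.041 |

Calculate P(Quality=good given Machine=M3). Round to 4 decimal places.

P(Machine=M3) = 0.048 + 0.091 + 0.076 + 0.104 = 0.319.
P(Quality=good | Machine=M3) = 0.048/0.319 = 0.1505.

0.1505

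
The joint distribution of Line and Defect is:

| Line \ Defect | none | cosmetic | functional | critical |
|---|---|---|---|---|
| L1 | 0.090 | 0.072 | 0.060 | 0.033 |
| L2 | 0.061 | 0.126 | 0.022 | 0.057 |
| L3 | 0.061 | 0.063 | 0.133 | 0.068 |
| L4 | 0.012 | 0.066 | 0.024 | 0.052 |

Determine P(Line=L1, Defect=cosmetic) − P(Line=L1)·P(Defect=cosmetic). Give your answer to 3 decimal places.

-0.011

P(Line=L1) = 0.090 + 0.072 + 0.060 + 0.033 = 0.255.
P(Defect=cosmetic) = 0.072 + 0.126 + 0.063 + 0.066 = 0.327.
P(Line=L1, Defect=cosmetic) − P(Line=L1)P(Defect=cosmetic) = 0.072 − 0.255×0.327 = -0.011.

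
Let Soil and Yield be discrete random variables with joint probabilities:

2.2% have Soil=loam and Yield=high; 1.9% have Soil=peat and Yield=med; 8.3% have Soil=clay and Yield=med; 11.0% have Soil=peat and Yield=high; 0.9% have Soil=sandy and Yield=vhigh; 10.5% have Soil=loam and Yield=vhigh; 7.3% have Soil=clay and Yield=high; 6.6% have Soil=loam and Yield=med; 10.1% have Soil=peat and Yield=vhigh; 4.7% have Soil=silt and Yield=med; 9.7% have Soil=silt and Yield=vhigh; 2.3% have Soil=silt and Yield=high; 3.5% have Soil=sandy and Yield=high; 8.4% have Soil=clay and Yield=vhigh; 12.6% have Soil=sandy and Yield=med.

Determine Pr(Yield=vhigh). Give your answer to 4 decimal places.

0.3960

P(Yield=vhigh) = 0.009 + 0.105 + 0.084 + 0.097 + 0.101 = 0.396.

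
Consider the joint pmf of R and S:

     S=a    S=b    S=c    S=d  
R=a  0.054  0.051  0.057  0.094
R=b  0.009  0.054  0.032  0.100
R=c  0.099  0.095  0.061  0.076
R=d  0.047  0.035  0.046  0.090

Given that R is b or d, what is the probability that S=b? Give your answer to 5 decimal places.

P(R=b) = 0.009 + 0.054 + 0.032 + 0.100 = 0.195.
P(R=d) = 0.047 + 0.035 + 0.046 + 0.090 = 0.218.
P(R ∈ {b, d}) = 0.195 + 0.218 = 0.413; P(S=b, R ∈ {b, d}) = 0.054 + 0.035 = 0.089.
P(S=b | R ∈ {b, d}) = 0.089/0.413 = 0.21550.

0.21550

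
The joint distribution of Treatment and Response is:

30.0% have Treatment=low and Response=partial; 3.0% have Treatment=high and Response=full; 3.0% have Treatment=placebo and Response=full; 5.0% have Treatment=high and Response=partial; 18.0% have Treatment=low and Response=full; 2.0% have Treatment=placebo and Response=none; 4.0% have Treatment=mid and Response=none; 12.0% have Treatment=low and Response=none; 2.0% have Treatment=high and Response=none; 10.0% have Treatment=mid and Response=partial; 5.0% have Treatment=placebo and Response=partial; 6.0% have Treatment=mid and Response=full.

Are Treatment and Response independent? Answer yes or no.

yes

Every cell satisfies P(Treatment,Response) = P(Treatment)·P(Response). For instance P(Treatment=low) = 0.600, P(Response=full) = 0.300, and 0.600×0.300 = 0.180 matches the joint entry. So Treatment and Response are independent.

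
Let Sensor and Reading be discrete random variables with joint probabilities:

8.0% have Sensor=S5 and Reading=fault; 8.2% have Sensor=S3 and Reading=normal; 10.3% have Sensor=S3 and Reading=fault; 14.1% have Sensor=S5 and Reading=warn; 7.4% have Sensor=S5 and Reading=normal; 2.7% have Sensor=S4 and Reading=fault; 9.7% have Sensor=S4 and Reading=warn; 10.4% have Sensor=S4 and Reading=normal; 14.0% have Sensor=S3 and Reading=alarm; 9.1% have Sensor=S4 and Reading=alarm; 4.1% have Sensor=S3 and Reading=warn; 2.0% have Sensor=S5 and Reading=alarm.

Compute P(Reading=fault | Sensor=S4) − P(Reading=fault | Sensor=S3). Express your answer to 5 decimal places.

-0.19678

P(Sensor=S4) = 0.104 + 0.097 + 0.091 + 0.027 = 0.319; P(Reading=fault | Sensor=S4) = 0.027/0.319 = 0.084639.
P(Sensor=S3) = 0.082 + 0.041 + 0.140 + 0.103 = 0.366; P(Reading=fault | Sensor=S3) = 0.103/0.366 = 0.281421.
Difference = -0.19678.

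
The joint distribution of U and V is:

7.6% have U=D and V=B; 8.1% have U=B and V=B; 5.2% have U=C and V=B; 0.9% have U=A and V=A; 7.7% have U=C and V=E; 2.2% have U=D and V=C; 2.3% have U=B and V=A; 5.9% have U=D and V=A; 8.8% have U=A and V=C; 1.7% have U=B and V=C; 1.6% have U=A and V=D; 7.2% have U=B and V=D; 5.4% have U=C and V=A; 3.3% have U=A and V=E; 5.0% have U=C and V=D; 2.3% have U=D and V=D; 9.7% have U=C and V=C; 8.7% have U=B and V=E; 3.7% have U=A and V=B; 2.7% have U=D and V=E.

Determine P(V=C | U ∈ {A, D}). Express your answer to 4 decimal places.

P(U=A) = 0.009 + 0.037 + 0.088 + 0.016 + 0.033 = 0.183.
P(U=D) = 0.059 + 0.076 + 0.022 + 0.023 + 0.027 = 0.207.
P(U ∈ {A, D}) = 0.183 + 0.207 = 0.390; P(V=C, U ∈ {A, D}) = 0.088 + 0.022 = 0.110.
P(V=C | U ∈ {A, D}) = 0.110/0.390 = 0.2821.

0.2821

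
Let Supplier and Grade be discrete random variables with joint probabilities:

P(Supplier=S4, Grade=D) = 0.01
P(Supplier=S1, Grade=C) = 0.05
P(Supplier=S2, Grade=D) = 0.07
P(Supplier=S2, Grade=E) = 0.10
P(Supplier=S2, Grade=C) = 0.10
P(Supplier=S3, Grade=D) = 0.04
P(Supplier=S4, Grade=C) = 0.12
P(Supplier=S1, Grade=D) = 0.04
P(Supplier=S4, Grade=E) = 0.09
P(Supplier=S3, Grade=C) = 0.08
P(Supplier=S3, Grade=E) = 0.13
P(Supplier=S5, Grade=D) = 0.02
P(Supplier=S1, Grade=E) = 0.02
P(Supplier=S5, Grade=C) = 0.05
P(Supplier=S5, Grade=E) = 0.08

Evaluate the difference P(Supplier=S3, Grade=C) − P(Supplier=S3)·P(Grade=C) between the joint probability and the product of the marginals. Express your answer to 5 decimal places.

P(Supplier=S3) = 0.08 + 0.04 + 0.13 = 0.25.
P(Grade=C) = 0.05 + 0.10 + 0.08 + 0.12 + 0.05 = 0.40.
P(Supplier=S3, Grade=C) − P(Supplier=S3)P(Grade=C) = 0.08 − 0.25×0.40 = -0.02000.

-0.02000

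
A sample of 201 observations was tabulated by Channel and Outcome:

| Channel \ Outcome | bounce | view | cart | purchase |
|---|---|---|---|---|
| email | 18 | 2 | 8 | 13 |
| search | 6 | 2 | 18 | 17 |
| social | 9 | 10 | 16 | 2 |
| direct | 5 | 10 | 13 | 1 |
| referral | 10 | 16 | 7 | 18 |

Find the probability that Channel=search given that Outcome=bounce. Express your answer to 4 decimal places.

Total with Outcome=bounce: 18 + 6 + 9 + 5 + 10 = 48.
P(Channel=search | Outcome=bounce) = 6/48 = 0.1250.

0.1250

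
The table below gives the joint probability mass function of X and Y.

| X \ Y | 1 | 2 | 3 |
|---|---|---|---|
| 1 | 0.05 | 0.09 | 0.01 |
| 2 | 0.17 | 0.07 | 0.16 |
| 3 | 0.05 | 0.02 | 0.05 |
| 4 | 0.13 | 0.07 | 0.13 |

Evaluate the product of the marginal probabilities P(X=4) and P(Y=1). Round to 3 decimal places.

P(X=4) = 0.13 + 0.07 + 0.13 = 0.33.
P(Y=1) = 0.05 + 0.17 + 0.05 + 0.13 = 0.40.
Product: 0.33 × 0.40 = 0.132.

0.132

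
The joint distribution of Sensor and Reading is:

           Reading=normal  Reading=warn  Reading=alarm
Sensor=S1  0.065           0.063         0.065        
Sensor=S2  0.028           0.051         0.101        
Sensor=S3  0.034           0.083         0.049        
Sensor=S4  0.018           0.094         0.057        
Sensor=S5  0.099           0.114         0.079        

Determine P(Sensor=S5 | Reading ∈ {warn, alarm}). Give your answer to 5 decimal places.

P(Reading=warn) = 0.063 + 0.051 + 0.083 + 0.094 + 0.114 = 0.405.
P(Reading=alarm) = 0.065 + 0.101 + 0.049 + 0.057 + 0.079 = 0.351.
P(Reading ∈ {warn, alarm}) = 0.405 + 0.351 = 0.756; P(Sensor=S5, Reading ∈ {warn, alarm}) = 0.114 + 0.079 = 0.193.
P(Sensor=S5 | Reading ∈ {warn, alarm}) = 0.193/0.756 = 0.25529.

0.25529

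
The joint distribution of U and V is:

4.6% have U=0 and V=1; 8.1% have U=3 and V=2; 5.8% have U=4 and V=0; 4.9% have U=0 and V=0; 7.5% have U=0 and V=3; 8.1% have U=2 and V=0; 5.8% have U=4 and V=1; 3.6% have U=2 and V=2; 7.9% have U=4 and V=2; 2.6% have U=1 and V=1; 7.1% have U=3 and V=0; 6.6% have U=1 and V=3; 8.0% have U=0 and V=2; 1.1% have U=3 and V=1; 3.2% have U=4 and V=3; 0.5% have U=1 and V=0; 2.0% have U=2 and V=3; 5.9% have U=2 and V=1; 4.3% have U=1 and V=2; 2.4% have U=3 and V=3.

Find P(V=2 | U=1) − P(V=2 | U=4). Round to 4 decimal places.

P(U=1) = 0.005 + 0.026 + 0.043 + 0.066 = 0.140; P(V=2 | U=1) = 0.043/0.140 = 0.30714.
P(U=4) = 0.058 + 0.058 + 0.079 + 0.032 = 0.227; P(V=2 | U=4) = 0.079/0.227 = 0.34802.
Difference = -0.0409.

-0.0409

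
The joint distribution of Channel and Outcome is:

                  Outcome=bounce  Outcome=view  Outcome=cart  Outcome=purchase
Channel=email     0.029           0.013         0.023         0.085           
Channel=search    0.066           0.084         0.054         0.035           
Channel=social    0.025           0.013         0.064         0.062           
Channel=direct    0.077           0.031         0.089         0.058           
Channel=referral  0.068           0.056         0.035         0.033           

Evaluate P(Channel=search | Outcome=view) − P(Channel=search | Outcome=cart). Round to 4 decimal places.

0.2226

P(Outcome=view) = 0.013 + 0.084 + 0.013 + 0.031 + 0.056 = 0.197; P(Channel=search | Outcome=view) = 0.084/0.197 = 0.42640.
P(Outcome=cart) = 0.023 + 0.054 + 0.064 + 0.089 + 0.035 = 0.265; P(Channel=search | Outcome=cart) = 0.054/0.265 = 0.20377.
Difference = 0.2226.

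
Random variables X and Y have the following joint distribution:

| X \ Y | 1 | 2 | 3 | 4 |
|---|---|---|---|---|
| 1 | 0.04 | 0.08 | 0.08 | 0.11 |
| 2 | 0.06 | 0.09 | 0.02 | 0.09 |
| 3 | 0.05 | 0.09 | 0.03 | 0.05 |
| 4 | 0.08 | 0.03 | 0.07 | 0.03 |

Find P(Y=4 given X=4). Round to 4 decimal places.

P(X=4) = 0.08 + 0.03 + 0.07 + 0.03 = 0.21.
P(Y=4 | X=4) = 0.03/0.21 = 0.1429.

0.1429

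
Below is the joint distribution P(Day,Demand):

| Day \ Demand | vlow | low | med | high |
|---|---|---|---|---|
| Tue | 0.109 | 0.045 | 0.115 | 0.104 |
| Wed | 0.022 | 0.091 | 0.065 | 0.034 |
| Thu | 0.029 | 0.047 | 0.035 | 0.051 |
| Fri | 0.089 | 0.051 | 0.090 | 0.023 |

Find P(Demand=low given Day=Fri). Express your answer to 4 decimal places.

0.2016

P(Day=Fri) = 0.089 + 0.051 + 0.090 + 0.023 = 0.253.
P(Demand=low | Day=Fri) = 0.051/0.253 = 0.2016.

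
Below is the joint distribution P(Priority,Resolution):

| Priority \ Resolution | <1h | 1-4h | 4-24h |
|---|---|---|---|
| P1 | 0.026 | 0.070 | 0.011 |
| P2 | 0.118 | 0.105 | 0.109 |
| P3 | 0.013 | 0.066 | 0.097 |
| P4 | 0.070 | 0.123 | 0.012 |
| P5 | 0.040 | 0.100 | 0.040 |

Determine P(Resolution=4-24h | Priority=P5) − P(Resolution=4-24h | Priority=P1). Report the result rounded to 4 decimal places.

P(Priority=P5) = 0.040 + 0.100 + 0.040 = 0.180; P(Resolution=4-24h | Priority=P5) = 0.040/0.180 = 0.22222.
P(Priority=P1) = 0.026 + 0.070 + 0.011 = 0.107; P(Resolution=4-24h | Priority=P1) = 0.011/0.107 = 0.10280.
Difference = 0.1194.

0.1194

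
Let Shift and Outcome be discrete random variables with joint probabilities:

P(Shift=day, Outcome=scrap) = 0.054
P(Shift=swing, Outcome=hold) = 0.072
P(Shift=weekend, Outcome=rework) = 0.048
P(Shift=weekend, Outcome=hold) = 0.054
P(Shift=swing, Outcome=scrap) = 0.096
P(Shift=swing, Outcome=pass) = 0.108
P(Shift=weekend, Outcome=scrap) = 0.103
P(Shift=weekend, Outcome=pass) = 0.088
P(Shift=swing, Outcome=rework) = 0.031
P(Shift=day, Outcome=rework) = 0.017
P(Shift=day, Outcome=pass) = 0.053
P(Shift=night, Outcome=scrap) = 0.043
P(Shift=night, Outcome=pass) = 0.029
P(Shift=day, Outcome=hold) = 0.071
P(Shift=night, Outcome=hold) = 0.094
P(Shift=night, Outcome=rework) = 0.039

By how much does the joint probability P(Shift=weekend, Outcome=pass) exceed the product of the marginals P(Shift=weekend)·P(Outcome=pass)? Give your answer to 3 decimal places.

0.007

P(Shift=weekend) = 0.088 + 0.048 + 0.103 + 0.054 = 0.293.
P(Outcome=pass) = 0.053 + 0.108 + 0.029 + 0.088 = 0.278.
P(Shift=weekend, Outcome=pass) − P(Shift=weekend)P(Outcome=pass) = 0.088 − 0.293×0.278 = 0.007.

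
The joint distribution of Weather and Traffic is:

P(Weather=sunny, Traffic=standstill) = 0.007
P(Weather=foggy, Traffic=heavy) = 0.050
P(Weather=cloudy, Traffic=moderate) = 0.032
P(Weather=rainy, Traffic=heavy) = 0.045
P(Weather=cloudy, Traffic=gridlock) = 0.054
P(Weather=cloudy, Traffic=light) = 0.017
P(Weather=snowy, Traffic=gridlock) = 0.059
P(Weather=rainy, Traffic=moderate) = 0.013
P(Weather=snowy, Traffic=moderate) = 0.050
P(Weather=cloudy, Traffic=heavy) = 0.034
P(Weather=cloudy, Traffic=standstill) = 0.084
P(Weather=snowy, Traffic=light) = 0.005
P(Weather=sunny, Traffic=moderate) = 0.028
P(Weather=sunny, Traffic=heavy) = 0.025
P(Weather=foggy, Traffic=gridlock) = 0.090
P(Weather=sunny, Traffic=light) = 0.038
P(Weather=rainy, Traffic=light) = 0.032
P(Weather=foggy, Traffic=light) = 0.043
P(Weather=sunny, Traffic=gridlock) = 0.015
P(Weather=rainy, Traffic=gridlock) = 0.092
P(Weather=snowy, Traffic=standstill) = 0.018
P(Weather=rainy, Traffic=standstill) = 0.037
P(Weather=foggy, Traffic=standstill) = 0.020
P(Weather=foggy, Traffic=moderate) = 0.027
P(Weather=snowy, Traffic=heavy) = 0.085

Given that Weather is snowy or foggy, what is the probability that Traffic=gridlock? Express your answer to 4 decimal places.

P(Weather=snowy) = 0.005 + 0.050 + 0.085 + 0.059 + 0.018 = 0.217.
P(Weather=foggy) = 0.043 + 0.027 + 0.050 + 0.090 + 0.020 = 0.230.
P(Weather ∈ {snowy, foggy}) = 0.217 + 0.230 = 0.447; P(Traffic=gridlock, Weather ∈ {snowy, foggy}) = 0.059 + 0.090 = 0.149.
P(Traffic=gridlock | Weather ∈ {snowy, foggy}) = 0.149/0.447 = 0.3333.

0.3333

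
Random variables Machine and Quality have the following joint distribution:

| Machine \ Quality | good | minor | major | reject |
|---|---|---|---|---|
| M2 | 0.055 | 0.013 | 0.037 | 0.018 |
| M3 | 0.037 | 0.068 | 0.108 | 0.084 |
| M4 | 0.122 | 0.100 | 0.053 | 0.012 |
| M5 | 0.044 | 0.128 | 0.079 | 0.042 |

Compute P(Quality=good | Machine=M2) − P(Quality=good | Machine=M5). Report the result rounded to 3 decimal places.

P(Machine=M2) = 0.055 + 0.013 + 0.037 + 0.018 = 0.123; P(Quality=good | Machine=M2) = 0.055/0.123 = 0.4472.
P(Machine=M5) = 0.044 + 0.128 + 0.079 + 0.042 = 0.293; P(Quality=good | Machine=M5) = 0.044/0.293 = 0.1502.
Difference = 0.297.

0.297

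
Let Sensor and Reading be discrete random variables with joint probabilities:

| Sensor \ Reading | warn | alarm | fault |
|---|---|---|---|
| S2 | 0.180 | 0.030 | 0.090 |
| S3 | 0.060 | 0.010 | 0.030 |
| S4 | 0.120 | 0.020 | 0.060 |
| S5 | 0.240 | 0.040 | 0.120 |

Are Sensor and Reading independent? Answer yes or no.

Every cell satisfies P(Sensor,Reading) = P(Sensor)·P(Reading). For instance P(Sensor=S5) = 0.400, P(Reading=fault) = 0.300, and 0.400×0.300 = 0.120 matches the joint entry. So Sensor and Reading are independent.

yes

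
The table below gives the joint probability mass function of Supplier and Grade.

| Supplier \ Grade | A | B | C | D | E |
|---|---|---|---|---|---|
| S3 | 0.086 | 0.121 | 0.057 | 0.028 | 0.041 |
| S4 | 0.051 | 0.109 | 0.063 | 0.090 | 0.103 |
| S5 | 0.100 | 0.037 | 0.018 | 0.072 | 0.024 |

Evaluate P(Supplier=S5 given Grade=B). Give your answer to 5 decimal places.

0.13858

P(Grade=B) = 0.121 + 0.109 + 0.037 = 0.267.
P(Supplier=S5 | Grade=B) = 0.037/0.267 = 0.13858.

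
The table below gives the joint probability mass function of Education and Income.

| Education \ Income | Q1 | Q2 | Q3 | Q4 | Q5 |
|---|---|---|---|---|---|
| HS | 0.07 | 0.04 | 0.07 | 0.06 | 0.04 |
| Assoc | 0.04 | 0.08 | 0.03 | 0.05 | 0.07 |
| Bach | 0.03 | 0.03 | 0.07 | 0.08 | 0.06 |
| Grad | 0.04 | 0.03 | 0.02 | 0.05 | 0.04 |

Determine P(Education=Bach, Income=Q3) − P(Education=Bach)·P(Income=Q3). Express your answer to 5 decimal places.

0.01870

P(Education=Bach) = 0.03 + 0.03 + 0.07 + 0.08 + 0.06 = 0.27.
P(Income=Q3) = 0.07 + 0.03 + 0.07 + 0.02 = 0.19.
P(Education=Bach, Income=Q3) − P(Education=Bach)P(Income=Q3) = 0.07 − 0.27×0.19 = 0.01870.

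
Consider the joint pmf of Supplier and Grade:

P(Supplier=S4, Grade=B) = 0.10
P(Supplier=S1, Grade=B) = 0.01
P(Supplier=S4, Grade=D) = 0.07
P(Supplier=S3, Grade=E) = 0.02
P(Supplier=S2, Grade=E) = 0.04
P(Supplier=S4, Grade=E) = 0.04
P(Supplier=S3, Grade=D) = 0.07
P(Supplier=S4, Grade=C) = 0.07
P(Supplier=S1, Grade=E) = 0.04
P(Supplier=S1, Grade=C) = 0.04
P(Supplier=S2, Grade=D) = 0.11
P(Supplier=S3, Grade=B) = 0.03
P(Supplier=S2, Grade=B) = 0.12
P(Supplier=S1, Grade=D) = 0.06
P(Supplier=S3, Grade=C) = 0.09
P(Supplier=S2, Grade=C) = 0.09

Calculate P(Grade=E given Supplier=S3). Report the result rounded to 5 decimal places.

0.09524

P(Supplier=S3) = 0.03 + 0.09 + 0.07 + 0.02 = 0.21.
P(Grade=E | Supplier=S3) = 0.02/0.21 = 0.09524.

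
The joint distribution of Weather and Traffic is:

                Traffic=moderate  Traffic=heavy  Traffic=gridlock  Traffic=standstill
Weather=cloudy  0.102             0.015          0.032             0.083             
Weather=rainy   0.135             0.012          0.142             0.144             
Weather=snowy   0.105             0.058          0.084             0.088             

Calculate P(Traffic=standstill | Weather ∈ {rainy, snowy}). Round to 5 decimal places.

P(Weather=rainy) = 0.135 + 0.012 + 0.142 + 0.144 = 0.433.
P(Weather=snowy) = 0.105 + 0.058 + 0.084 + 0.088 = 0.335.
P(Weather ∈ {rainy, snowy}) = 0.433 + 0.335 = 0.768; P(Traffic=standstill, Weather ∈ {rainy, snowy}) = 0.144 + 0.088 = 0.232.
P(Traffic=standstill | Weather ∈ {rainy, snowy}) = 0.232/0.768 = 0.30208.

0.30208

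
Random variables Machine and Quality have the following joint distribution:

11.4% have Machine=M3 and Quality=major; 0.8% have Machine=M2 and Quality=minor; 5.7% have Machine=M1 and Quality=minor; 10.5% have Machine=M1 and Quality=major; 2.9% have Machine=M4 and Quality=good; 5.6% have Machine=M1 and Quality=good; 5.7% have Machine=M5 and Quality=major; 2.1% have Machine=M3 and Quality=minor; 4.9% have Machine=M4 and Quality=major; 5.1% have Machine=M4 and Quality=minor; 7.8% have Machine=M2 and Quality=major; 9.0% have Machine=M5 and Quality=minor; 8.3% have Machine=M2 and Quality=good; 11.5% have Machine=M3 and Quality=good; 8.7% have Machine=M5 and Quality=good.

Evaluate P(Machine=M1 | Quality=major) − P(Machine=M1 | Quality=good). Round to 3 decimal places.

0.109

P(Quality=major) = 0.105 + 0.078 + 0.114 + 0.049 + 0.057 = 0.403; P(Machine=M1 | Quality=major) = 0.105/0.403 = 0.2605.
P(Quality=good) = 0.056 + 0.083 + 0.115 + 0.029 + 0.087 = 0.370; P(Machine=M1 | Quality=good) = 0.056/0.370 = 0.1514.
Difference = 0.109.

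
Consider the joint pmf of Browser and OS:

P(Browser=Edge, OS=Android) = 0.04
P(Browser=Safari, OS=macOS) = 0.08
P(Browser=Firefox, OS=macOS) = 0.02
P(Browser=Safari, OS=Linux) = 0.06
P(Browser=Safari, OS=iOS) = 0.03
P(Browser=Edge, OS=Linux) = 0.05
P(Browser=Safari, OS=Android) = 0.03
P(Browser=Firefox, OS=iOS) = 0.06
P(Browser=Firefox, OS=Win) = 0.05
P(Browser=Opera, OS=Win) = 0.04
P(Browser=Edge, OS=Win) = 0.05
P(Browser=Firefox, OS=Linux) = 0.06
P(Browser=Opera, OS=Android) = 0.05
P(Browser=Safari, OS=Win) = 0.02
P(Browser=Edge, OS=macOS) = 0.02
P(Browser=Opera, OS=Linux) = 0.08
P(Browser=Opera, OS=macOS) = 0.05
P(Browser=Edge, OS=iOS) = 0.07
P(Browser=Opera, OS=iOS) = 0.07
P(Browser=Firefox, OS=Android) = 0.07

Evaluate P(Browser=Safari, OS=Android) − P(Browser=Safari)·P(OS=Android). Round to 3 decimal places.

P(Browser=Safari) = 0.02 + 0.08 + 0.06 + 0.03 + 0.03 = 0.22.
P(OS=Android) = 0.07 + 0.03 + 0.04 + 0.05 = 0.19.
P(Browser=Safari, OS=Android) − P(Browser=Safari)P(OS=Android) = 0.03 − 0.22×0.19 = -0.012.

-0.012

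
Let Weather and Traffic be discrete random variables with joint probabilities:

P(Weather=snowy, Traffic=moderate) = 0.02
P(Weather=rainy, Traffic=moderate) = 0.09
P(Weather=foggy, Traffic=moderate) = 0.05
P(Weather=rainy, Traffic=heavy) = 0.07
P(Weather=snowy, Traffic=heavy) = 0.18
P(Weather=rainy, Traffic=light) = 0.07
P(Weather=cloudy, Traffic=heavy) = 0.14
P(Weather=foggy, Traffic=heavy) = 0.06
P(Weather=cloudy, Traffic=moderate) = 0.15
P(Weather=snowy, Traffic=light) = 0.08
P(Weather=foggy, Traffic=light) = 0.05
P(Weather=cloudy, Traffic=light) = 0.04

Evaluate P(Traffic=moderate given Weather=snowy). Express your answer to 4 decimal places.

P(Weather=snowy) = 0.08 + 0.02 + 0.18 = 0.28.
P(Traffic=moderate | Weather=snowy) = 0.02/0.28 = 0.0714.

0.0714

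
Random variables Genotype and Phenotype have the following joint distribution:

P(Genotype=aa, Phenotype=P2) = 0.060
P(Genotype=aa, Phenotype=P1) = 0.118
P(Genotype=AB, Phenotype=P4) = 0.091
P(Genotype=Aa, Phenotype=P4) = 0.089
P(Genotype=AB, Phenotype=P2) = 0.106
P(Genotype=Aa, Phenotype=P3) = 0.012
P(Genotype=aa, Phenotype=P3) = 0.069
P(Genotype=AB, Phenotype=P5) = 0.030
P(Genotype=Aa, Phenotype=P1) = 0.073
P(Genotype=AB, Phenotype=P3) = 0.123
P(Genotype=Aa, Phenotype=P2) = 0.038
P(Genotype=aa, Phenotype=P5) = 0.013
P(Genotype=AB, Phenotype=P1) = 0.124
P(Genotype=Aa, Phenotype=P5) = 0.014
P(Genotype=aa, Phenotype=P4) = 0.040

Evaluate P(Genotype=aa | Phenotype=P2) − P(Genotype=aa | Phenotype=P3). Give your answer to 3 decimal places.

P(Phenotype=P2) = 0.038 + 0.060 + 0.106 = 0.204; P(Genotype=aa | Phenotype=P2) = 0.060/0.204 = 0.2941.
P(Phenotype=P3) = 0.012 + 0.069 + 0.123 = 0.204; P(Genotype=aa | Phenotype=P3) = 0.069/0.204 = 0.3382.
Difference = -0.044.

-0.044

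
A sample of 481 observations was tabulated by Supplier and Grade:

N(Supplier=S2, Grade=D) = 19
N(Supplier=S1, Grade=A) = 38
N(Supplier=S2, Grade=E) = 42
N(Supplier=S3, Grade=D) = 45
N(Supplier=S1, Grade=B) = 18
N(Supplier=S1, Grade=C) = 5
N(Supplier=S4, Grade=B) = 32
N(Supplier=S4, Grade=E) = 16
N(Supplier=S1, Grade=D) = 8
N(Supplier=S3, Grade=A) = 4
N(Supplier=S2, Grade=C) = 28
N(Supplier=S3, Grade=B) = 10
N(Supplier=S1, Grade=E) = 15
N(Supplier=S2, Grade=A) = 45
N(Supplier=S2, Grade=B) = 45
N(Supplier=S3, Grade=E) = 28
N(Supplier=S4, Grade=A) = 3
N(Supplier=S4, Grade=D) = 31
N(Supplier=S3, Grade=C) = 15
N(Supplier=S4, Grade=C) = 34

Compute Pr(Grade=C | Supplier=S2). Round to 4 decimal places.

Total with Supplier=S2: 45 + 45 + 28 + 19 + 42 = 179.
P(Grade=C | Supplier=S2) = 28/179 = 0.1564.

0.1564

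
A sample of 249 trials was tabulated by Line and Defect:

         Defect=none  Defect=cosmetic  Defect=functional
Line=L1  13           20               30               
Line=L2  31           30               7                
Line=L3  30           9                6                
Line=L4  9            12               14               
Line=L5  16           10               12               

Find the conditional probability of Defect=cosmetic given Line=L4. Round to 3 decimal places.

0.343

Total with Line=L4: 9 + 12 + 14 = 35.
P(Defect=cosmetic | Line=L4) = 12/35 = 0.343.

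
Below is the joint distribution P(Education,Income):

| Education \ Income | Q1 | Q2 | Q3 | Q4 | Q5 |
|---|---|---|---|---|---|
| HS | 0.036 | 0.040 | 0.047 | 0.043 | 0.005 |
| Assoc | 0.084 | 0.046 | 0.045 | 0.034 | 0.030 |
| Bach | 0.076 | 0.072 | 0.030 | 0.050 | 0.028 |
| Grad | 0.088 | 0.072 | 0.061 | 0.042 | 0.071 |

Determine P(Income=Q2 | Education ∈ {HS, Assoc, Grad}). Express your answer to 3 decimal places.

P(Education=HS) = 0.036 + 0.040 + 0.047 + 0.043 + 0.005 = 0.171.
P(Education=Assoc) = 0.084 + 0.046 + 0.045 + 0.034 + 0.030 = 0.239.
P(Education=Grad) = 0.088 + 0.072 + 0.061 + 0.042 + 0.071 = 0.334.
P(Education ∈ {HS, Assoc, Grad}) = 0.171 + 0.239 + 0.334 = 0.744; P(Income=Q2, Education ∈ {HS, Assoc, Grad}) = 0.040 + 0.046 + 0.072 = 0.158.
P(Income=Q2 | Education ∈ {HS, Assoc, Grad}) = 0.158/0.744 = 0.212.

0.212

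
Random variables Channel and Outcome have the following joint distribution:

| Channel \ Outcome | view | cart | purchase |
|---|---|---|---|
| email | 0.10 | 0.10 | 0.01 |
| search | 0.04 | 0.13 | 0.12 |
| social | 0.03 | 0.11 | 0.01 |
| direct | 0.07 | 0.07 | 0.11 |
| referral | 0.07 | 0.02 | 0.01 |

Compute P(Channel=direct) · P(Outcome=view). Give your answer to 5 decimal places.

0.07750

P(Channel=direct) = 0.07 + 0.07 + 0.11 = 0.25.
P(Outcome=view) = 0.10 + 0.04 + 0.03 + 0.07 + 0.07 = 0.31.
Product: 0.25 × 0.31 = 0.07750.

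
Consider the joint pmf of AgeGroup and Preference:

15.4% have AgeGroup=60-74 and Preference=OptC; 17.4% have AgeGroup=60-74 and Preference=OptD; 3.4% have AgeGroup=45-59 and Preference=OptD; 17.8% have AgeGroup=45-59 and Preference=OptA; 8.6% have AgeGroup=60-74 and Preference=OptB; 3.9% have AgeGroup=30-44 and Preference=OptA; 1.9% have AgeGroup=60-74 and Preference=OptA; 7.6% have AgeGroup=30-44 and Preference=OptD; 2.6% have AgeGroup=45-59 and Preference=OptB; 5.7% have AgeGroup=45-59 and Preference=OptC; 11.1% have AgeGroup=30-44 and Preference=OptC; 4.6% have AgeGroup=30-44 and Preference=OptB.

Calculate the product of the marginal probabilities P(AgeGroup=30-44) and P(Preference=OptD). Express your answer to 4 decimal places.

P(AgeGroup=30-44) = 0.039 + 0.046 + 0.111 + 0.076 = 0.272.
P(Preference=OptD) = 0.076 + 0.034 + 0.174 = 0.284.
Product: 0.272 × 0.284 = 0.0772.

0.0772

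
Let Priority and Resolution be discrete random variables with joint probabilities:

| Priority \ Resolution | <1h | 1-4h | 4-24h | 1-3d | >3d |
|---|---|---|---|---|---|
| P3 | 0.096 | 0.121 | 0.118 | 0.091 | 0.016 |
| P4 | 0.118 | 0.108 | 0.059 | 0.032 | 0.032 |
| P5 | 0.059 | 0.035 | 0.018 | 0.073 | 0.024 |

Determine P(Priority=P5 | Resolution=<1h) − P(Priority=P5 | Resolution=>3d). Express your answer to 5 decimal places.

-0.11722

P(Resolution=<1h) = 0.096 + 0.118 + 0.059 = 0.273; P(Priority=P5 | Resolution=<1h) = 0.059/0.273 = 0.216117.
P(Resolution=>3d) = 0.016 + 0.032 + 0.024 = 0.072; P(Priority=P5 | Resolution=>3d) = 0.024/0.072 = 0.333333.
Difference = -0.11722.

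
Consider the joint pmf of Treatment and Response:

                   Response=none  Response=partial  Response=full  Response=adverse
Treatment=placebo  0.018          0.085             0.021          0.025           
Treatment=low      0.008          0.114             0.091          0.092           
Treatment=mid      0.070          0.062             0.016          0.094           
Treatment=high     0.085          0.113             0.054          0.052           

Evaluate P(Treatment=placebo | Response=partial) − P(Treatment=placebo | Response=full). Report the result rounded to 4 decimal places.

P(Response=partial) = 0.085 + 0.114 + 0.062 + 0.113 = 0.374; P(Treatment=placebo | Response=partial) = 0.085/0.374 = 0.22727.
P(Response=full) = 0.021 + 0.091 + 0.016 + 0.054 = 0.182; P(Treatment=placebo | Response=full) = 0.021/0.182 = 0.11538.
Difference = 0.1119.

0.1119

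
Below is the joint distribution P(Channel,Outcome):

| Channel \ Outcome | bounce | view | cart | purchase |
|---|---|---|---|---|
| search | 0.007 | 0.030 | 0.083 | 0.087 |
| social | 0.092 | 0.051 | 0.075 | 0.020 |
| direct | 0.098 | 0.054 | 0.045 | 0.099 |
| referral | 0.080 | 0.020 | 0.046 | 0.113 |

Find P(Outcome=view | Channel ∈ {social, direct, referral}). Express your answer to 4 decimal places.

0.1576

P(Channel=social) = 0.092 + 0.051 + 0.075 + 0.020 = 0.238.
P(Channel=direct) = 0.098 + 0.054 + 0.045 + 0.099 = 0.296.
P(Channel=referral) = 0.080 + 0.020 + 0.046 + 0.113 = 0.259.
P(Channel ∈ {social, direct, referral}) = 0.238 + 0.296 + 0.259 = 0.793; P(Outcome=view, Channel ∈ {social, direct, referral}) = 0.051 + 0.054 + 0.020 = 0.125.
P(Outcome=view | Channel ∈ {social, direct, referral}) = 0.125/0.793 = 0.1576.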